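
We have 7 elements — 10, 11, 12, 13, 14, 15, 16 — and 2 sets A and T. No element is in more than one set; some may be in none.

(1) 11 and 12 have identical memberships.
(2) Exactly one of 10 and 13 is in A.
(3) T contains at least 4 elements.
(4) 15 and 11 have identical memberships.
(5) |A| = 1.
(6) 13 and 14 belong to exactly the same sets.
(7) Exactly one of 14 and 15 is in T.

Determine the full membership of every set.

A = {10}; T = {11, 12, 15, 16}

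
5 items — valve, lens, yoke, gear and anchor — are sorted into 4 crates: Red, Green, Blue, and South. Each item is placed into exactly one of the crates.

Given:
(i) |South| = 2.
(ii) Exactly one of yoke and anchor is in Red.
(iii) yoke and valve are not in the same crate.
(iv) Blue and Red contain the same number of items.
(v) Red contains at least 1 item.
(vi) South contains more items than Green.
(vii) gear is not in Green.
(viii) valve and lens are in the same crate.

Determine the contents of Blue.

Blue = {gear}

From (vii): gear ∉ Green.
Suppose valve ∈ Blue: no assignment then satisfies all the clues, so valve ∉ Blue.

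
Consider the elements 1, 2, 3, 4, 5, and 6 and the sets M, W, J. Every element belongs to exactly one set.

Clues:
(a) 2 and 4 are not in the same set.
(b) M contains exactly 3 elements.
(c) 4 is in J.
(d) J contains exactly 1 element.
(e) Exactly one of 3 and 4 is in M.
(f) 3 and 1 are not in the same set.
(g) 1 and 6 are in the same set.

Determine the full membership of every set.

M = {2, 3, 5}; W = {1, 6}; J = {4}

From (c): 4 ∈ J.
(a): 2 ∉ J.
(d): J already has 1, so the rest are out.
(e) (exactly one): 3 ∈ M.
(f): 1 ∉ M.
(g): 6 matches 1: 6 ∉ M.
Only one set left: 1 ∈ W.
Only one set left: 6 ∈ W.
(b): only 3 candidates remain for M, so all are in.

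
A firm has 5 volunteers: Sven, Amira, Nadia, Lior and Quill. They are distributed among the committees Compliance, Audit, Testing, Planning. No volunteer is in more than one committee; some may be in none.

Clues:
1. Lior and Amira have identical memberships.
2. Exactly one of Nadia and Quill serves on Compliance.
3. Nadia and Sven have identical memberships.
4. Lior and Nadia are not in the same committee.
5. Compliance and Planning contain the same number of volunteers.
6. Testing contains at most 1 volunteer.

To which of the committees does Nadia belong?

Nadia: Compliance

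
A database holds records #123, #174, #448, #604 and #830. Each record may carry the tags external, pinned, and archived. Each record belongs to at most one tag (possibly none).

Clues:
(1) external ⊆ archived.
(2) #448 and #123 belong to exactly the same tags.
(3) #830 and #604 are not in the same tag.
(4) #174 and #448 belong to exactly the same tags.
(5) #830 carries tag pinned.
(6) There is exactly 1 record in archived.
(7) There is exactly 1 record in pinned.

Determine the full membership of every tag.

external = {}; pinned = {#830}; archived = {#604}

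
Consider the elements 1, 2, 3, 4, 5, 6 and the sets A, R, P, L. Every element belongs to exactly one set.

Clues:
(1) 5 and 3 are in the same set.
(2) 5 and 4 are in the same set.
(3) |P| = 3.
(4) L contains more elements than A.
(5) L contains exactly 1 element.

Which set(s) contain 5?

5: P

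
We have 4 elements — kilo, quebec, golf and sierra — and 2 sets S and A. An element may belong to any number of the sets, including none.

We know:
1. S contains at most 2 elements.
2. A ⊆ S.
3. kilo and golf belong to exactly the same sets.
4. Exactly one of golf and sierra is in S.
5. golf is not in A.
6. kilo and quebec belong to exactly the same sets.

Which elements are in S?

S = {sierra}

From (5): golf ∉ A.
(3): kilo matches golf: kilo ∉ A.
(6): quebec matches kilo: quebec ∉ A.
Suppose kilo ∈ S: no assignment then satisfies all the clues, so kilo ∉ S.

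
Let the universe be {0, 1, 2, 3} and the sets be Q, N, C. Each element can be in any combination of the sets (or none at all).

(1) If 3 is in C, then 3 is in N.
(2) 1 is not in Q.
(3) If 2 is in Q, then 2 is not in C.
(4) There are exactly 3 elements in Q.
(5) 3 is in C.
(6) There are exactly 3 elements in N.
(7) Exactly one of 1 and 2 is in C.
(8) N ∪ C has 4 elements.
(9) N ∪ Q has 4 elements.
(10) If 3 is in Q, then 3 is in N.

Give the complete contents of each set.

Q = {0, 2, 3}; N = {1, 2, 3}; C = {0, 1, 3}

From (2): 1 ∉ Q.
From (5): 3 ∈ C.
(1): 3 ∈ N.
(4): only 3 candidates remain for Q, so all are in.
(3): 2 ∉ C.
(7) (exactly one): 1 ∈ C.
Suppose 0 ∈ N: no assignment then satisfies all the clues, so 0 ∉ N.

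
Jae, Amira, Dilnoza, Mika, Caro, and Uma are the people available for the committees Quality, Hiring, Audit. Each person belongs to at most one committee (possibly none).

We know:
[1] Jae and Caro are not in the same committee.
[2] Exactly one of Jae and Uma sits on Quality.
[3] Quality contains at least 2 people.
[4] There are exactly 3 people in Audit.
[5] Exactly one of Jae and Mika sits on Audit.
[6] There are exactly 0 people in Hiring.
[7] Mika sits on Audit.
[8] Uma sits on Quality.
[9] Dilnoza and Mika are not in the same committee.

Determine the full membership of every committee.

Quality = {Dilnoza, Uma}; Hiring = {}; Audit = {Amira, Caro, Mika}

From (7): Mika ∈ Audit.
From (8): Uma ∈ Quality.
(2) (exactly one): Jae ∉ Quality.
(5) (exactly one): Jae ∉ Audit.
(6): Hiring already has 0, so the rest are out.
(9): Dilnoza ∉ Audit.
(4): only 3 candidates remain for Audit, so all are in.
(3): only 2 candidates remain for Quality, so all are in.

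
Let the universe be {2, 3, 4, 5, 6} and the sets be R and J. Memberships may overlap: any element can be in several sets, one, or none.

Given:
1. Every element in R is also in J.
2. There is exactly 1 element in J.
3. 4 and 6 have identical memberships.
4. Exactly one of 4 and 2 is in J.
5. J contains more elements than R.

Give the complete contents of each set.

R = {}; J = {2}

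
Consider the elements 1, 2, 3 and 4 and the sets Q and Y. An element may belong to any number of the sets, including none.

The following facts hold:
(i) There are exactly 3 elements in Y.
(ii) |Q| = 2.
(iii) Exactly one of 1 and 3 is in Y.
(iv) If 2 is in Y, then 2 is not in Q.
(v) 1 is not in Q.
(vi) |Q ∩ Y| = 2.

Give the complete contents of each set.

From (v): 1 ∉ Q.
Suppose 1 ∈ Y: no assignment then satisfies all the clues, so 1 ∉ Y.

Q = {3, 4}; Y = {2, 3, 4}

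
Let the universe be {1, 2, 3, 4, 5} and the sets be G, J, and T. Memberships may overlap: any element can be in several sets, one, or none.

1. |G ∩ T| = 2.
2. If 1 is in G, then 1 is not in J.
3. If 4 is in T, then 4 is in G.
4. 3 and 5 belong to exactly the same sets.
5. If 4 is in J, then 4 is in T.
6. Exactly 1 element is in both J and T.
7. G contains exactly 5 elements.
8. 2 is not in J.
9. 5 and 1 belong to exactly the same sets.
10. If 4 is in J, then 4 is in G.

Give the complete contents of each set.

G = {1, 2, 3, 4, 5}; J = {4}; T = {2, 4}

From (8): 2 ∉ J.
(7): only 5 candidates remain for G, so all are in.
(2): 1 ∉ J.
(9): 5 matches 1: 5 ∉ J.
(4): 3 matches 5: 3 ∉ J.
Suppose 1 ∈ T: no assignment then satisfies all the clues, so 1 ∉ T.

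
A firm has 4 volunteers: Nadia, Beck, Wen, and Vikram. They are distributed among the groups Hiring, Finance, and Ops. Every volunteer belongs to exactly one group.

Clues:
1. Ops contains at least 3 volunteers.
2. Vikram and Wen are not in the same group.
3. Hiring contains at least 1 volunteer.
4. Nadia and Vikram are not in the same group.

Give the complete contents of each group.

Hiring = {Vikram}; Finance = {}; Ops = {Beck, Nadia, Wen}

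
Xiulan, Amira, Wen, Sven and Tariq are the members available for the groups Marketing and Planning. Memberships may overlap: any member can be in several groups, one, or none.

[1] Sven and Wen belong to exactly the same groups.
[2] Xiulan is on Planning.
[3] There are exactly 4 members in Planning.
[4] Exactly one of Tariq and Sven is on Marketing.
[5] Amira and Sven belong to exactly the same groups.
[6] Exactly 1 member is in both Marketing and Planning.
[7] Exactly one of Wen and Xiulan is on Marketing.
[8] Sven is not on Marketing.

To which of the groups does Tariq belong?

Tariq: Marketing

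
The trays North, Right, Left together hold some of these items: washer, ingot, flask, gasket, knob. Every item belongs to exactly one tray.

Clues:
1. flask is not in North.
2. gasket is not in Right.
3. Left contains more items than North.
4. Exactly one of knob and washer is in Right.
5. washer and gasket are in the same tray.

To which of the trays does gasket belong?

gasket: Left

From (1): flask ∉ North.
From (2): gasket ∉ Right.
(5): washer matches gasket: washer ∉ Right.
(4) (exactly one): knob ∈ Right.
Suppose gasket ∈ North: no assignment then satisfies all the clues, so gasket ∉ North.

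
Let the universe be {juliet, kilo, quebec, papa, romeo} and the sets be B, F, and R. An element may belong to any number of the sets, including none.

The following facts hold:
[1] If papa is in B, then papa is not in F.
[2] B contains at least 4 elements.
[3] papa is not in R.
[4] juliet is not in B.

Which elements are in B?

B = {kilo, papa, quebec, romeo}

From (3): papa ∉ R.
From (4): juliet ∉ B.
(2): only 4 candidates remain for B, so all are in.
(1): papa ∉ F.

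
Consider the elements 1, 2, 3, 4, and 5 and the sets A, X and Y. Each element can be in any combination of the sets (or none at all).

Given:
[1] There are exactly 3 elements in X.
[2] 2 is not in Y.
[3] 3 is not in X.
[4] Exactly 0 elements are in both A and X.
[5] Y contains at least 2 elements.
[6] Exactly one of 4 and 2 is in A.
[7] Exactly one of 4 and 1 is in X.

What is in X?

From (2): 2 ∉ Y.
From (3): 3 ∉ X.
Suppose 1 ∉ X: no assignment then satisfies all the clues, so 1 ∈ X.

X = {1, 2, 5}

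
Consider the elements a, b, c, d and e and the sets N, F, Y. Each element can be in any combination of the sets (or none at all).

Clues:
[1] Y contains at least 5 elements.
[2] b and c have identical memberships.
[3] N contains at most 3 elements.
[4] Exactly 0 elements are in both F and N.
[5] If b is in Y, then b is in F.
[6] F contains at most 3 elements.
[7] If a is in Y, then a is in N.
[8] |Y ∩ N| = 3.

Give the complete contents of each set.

N = {a, d, e}; F = {b, c}; Y = {a, b, c, d, e}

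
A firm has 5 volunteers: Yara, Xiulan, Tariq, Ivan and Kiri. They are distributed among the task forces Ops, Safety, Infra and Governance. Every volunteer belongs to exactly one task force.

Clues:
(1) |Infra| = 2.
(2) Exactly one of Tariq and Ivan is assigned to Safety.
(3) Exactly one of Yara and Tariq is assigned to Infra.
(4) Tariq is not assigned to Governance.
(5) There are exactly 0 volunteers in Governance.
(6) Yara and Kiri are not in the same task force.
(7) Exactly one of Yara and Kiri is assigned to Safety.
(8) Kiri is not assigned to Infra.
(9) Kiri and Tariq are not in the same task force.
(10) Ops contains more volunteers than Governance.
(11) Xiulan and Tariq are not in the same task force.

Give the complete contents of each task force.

Ops = {Tariq}; Safety = {Ivan, Kiri}; Infra = {Xiulan, Yara}; Governance = {}

From (4): Tariq ∉ Governance.
From (8): Kiri ∉ Infra.
(5): Governance already has 0, so the rest are out.
Suppose Yara ∈ Ops: no assignment then satisfies all the clues, so Yara ∉ Ops.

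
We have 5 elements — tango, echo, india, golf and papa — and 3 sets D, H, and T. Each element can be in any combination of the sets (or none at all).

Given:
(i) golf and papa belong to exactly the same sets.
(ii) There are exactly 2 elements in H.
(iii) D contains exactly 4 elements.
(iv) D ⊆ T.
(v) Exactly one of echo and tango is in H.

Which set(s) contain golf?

golf: D, T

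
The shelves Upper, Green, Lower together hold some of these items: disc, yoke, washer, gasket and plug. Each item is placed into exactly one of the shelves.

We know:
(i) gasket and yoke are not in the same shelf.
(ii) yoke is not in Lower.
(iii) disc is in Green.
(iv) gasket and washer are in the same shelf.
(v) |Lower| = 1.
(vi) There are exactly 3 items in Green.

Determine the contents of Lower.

From (ii): yoke ∉ Lower.
From (iii): disc ∈ Green.
Suppose washer ∈ Lower: no assignment then satisfies all the clues, so washer ∉ Lower.

Lower = {plug}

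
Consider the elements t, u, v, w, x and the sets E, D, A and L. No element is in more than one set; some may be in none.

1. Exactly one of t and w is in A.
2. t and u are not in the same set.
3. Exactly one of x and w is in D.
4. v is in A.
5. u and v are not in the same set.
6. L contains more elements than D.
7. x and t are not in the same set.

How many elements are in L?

2

From (4): v ∈ A.
(5): u ∉ A.
Suppose t ∈ E: no assignment then satisfies all the clues, so t ∉ E.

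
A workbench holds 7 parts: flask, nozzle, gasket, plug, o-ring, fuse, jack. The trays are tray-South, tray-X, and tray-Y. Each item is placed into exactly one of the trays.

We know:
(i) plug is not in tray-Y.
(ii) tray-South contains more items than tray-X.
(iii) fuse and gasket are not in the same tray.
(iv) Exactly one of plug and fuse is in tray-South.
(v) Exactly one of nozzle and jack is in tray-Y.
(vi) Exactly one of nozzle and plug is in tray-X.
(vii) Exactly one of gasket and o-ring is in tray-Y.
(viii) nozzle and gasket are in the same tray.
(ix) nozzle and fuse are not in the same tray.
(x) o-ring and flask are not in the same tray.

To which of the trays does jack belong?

jack: tray-South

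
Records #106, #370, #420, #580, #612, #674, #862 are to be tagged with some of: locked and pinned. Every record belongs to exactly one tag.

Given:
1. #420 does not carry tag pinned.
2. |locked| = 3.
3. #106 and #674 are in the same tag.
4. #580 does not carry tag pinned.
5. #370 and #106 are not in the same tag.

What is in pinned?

pinned = {#106, #612, #674, #862}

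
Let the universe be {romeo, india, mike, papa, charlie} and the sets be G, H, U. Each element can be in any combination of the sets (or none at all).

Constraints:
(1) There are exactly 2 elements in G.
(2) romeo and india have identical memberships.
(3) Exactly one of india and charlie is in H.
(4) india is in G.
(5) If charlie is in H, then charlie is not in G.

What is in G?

From (4): india ∈ G.
(2): romeo matches india: romeo ∈ G.
(1): G already has 2, so the rest are out.

G = {india, romeo}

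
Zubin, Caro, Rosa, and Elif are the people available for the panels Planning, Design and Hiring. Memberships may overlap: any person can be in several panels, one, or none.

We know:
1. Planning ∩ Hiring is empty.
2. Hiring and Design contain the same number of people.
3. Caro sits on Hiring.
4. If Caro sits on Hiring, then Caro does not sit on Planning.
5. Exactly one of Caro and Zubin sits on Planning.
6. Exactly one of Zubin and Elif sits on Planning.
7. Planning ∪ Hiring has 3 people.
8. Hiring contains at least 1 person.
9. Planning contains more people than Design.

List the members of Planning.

Planning = {Rosa, Zubin}

From (3): Caro ∈ Hiring.
(1) (disjoint): Caro ∉ Planning.
(5) (exactly one): Zubin ∈ Planning.
(6) (exactly one): Elif ∉ Planning.
(1) (disjoint): Zubin ∉ Hiring.
Suppose Rosa ∉ Planning: no assignment then satisfies all the clues, so Rosa ∈ Planning.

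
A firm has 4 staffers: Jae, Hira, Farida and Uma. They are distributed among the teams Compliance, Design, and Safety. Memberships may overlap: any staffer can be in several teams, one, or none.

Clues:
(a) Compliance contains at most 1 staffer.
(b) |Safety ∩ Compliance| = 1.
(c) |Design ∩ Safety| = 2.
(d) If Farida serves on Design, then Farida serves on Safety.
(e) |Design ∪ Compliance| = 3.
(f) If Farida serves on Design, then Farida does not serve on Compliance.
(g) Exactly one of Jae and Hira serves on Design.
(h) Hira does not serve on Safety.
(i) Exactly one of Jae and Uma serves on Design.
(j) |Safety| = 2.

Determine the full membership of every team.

From (h): Hira ∉ Safety.
Suppose Jae ∈ Compliance: no assignment then satisfies all the clues, so Jae ∉ Compliance.

Compliance = {Uma}; Design = {Farida, Hira, Uma}; Safety = {Farida, Uma}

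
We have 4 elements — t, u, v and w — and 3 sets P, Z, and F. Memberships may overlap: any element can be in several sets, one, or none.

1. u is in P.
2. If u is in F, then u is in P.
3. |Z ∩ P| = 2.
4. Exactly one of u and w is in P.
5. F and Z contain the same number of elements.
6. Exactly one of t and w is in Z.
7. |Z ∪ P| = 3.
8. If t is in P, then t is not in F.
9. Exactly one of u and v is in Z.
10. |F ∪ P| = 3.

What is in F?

F = {u, v}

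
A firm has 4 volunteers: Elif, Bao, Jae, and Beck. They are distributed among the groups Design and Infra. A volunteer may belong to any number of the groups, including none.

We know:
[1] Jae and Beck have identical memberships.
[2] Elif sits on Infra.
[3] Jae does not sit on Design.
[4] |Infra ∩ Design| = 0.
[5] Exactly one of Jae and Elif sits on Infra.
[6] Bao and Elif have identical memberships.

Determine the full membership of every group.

Design = {}; Infra = {Bao, Elif}

From (2): Elif ∈ Infra.
From (3): Jae ∉ Design.
(1): Beck matches Jae: Beck ∉ Design.
(5) (exactly one): Jae ∉ Infra.
(6): Bao matches Elif: Bao ∈ Infra.
(1): Beck matches Jae: Beck ∉ Infra.
Suppose Elif ∈ Design: no assignment then satisfies all the clues, so Elif ∉ Design.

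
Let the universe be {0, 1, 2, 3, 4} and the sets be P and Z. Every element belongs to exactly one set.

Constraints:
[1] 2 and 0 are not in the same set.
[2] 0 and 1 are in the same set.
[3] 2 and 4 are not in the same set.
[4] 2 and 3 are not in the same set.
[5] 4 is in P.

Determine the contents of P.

P = {0, 1, 3, 4}

From (5): 4 ∈ P.
(3): 2 ∉ P.
Only one set left: 2 ∈ Z.
(1): 0 ∉ Z.
(2): 1 matches 0: 1 ∉ Z.
(4): 3 ∉ Z.
Only one set left: 0 ∈ P.
Only one set left: 1 ∈ P.
Only one set left: 3 ∈ P.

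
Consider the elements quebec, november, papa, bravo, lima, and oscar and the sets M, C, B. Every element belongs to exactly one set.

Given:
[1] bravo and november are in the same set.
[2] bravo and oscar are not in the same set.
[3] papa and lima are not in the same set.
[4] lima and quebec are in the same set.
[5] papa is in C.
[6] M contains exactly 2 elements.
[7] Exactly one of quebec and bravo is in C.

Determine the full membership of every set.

M = {lima, quebec}; C = {bravo, november, papa}; B = {oscar}

From (5): papa ∈ C.
(3): lima ∉ C.
(4): quebec matches lima: quebec ∉ C.
(7) (exactly one): bravo ∈ C.
(1): november matches bravo: november ∉ M.
(1): november matches bravo: november ∈ C.
(2): oscar ∉ C.
Suppose quebec ∉ M: no assignment then satisfies all the clues, so quebec ∈ M.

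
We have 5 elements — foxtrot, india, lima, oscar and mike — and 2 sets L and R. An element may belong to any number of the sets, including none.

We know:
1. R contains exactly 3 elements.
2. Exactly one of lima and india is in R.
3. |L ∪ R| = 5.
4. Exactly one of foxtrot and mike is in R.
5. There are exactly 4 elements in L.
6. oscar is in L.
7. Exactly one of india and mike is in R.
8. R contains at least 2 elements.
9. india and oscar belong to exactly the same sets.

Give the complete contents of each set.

L = {india, lima, mike, oscar}; R = {foxtrot, india, oscar}

From (6): oscar ∈ L.
(9): india matches oscar: india ∈ L.
Suppose foxtrot ∈ L: no assignment then satisfies all the clues, so foxtrot ∉ L.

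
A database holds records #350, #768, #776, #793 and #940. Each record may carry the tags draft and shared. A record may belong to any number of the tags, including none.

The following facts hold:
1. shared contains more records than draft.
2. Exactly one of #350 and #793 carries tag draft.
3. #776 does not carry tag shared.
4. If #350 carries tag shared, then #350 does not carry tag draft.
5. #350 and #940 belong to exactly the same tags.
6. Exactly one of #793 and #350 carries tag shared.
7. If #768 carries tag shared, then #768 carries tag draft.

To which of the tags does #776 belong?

From (3): #776 ∉ shared.
Suppose #776 ∈ draft: no assignment then satisfies all the clues, so #776 ∉ draft.

#776: none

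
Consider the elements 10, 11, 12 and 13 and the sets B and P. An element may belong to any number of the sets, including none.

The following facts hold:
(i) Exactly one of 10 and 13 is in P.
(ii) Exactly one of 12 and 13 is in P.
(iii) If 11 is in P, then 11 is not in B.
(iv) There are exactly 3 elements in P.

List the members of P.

P = {10, 11, 12}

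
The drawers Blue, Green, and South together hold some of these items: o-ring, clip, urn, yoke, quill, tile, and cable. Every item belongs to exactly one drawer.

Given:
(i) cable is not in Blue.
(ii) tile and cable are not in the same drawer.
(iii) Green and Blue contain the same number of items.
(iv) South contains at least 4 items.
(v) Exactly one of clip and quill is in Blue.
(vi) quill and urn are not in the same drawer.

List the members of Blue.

Blue = {quill}

From (i): cable ∉ Blue.
Suppose o-ring ∈ Blue: no assignment then satisfies all the clues, so o-ring ∉ Blue.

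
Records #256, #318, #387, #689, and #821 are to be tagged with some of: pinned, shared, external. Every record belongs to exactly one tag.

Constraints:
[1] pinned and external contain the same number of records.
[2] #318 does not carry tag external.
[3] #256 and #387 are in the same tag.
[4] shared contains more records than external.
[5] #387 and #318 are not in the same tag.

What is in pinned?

pinned = {#318}

From (2): #318 ∉ external.
Suppose #256 ∈ pinned: no assignment then satisfies all the clues, so #256 ∉ pinned.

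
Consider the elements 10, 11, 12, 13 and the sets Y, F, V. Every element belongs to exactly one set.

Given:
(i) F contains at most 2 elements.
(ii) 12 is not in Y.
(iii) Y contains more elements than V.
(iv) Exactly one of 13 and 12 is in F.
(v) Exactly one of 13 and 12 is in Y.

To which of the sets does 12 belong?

From (ii): 12 ∉ Y.
(v) (exactly one): 13 ∈ Y.
(iv) (exactly one): 12 ∈ F.

12: F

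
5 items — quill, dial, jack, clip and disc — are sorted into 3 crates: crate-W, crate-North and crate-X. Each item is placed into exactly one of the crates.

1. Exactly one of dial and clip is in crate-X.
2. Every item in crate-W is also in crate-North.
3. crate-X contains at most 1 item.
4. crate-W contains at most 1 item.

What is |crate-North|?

4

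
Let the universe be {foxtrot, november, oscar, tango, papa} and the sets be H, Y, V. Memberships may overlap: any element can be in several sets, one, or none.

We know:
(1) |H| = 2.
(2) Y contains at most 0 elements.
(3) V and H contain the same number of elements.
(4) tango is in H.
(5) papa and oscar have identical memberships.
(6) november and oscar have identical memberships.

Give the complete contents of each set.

H = {foxtrot, tango}; Y = {}; V = {foxtrot, tango}

From (4): tango ∈ H.
(2): Y already has 0, so the rest are out.
Suppose foxtrot ∉ H: no assignment then satisfies all the clues, so foxtrot ∈ H.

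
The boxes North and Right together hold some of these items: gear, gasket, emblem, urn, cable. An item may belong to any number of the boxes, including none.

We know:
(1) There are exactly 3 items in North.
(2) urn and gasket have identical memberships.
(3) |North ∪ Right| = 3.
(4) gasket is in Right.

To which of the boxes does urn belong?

urn: North, Right

From (4): gasket ∈ Right.
(2): urn matches gasket: urn ∈ Right.
Suppose urn ∉ North: no assignment then satisfies all the clues, so urn ∈ North.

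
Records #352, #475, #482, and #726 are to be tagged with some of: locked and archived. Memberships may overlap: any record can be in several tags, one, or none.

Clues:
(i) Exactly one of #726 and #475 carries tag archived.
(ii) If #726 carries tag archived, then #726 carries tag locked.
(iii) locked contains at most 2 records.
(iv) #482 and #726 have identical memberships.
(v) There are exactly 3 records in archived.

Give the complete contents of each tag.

locked = {#482, #726}; archived = {#352, #482, #726}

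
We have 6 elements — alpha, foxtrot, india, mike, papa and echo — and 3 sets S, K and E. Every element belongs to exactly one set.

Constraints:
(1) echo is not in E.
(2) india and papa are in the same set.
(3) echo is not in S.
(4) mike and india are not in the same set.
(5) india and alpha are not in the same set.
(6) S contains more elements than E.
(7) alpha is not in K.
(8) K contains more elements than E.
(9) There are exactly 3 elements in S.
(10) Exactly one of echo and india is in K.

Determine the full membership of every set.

S = {foxtrot, india, papa}; K = {echo, mike}; E = {alpha}

From (1): echo ∉ E.
From (3): echo ∉ S.
From (7): alpha ∉ K.
Only one set left: echo ∈ K.
(10) (exactly one): india ∉ K.
(2): papa matches india: papa ∉ K.
Suppose alpha ∈ S: no assignment then satisfies all the clues, so alpha ∉ S.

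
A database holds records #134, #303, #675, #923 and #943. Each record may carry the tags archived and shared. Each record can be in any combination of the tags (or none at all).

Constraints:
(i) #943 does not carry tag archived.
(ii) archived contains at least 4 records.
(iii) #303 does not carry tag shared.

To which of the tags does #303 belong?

#303: archived

From (i): #943 ∉ archived.
From (iii): #303 ∉ shared.
(ii): only 4 candidates remain for archived, so all are in.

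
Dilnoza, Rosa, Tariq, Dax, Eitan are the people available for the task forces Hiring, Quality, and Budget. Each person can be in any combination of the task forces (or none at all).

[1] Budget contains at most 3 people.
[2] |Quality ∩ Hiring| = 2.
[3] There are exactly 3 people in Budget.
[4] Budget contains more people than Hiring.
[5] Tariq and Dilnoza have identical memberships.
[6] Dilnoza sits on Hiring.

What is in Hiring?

From (6): Dilnoza ∈ Hiring.
(5): Tariq matches Dilnoza: Tariq ∈ Hiring.
Suppose Rosa ∈ Hiring: no assignment then satisfies all the clues, so Rosa ∉ Hiring.

Hiring = {Dilnoza, Tariq}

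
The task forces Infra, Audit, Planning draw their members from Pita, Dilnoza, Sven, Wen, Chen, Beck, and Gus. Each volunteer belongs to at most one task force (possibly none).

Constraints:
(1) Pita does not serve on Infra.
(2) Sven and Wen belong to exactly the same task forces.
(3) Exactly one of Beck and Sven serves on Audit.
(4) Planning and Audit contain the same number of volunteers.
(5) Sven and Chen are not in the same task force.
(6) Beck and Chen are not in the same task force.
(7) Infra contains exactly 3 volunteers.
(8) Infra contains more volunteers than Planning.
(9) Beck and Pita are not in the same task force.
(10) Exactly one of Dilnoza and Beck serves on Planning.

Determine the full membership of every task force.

Infra = {Gus, Sven, Wen}; Audit = {Beck}; Planning = {Dilnoza}

From (1): Pita ∉ Infra.
Suppose Pita ∈ Audit: no assignment then satisfies all the clues, so Pita ∉ Audit.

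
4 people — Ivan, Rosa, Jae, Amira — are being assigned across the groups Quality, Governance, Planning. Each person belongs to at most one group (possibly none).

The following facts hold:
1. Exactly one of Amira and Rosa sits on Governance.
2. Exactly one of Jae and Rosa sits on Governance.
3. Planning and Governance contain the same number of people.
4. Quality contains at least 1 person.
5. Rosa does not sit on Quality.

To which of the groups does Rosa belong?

Rosa: Governance

From (5): Rosa ∉ Quality.
Suppose Rosa ∉ Governance: no assignment then satisfies all the clues, so Rosa ∈ Governance.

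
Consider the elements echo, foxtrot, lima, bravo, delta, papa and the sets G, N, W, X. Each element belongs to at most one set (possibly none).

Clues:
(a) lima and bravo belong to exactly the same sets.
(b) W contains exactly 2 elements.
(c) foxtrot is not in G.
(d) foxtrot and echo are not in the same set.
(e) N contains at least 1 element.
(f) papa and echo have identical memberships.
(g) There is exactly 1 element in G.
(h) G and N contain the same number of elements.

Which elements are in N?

N = {foxtrot}

From (c): foxtrot ∉ G.
Suppose echo ∈ N: no assignment then satisfies all the clues, so echo ∉ N.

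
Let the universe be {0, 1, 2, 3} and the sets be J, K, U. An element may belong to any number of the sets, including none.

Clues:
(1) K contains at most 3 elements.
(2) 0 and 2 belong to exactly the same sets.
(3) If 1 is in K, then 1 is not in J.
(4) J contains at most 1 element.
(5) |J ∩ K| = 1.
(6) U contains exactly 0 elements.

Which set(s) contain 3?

3: J, K

(6): U already has 0, so the rest are out.
Suppose 3 ∉ J: no assignment then satisfies all the clues, so 3 ∈ J.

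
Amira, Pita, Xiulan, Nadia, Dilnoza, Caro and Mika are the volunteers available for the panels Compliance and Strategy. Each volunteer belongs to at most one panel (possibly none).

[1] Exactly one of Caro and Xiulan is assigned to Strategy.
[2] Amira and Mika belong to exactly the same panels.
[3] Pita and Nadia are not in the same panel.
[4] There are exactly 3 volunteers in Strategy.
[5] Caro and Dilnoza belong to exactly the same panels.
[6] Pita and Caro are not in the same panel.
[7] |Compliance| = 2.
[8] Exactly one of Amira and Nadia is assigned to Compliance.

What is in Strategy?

Strategy = {Caro, Dilnoza, Nadia}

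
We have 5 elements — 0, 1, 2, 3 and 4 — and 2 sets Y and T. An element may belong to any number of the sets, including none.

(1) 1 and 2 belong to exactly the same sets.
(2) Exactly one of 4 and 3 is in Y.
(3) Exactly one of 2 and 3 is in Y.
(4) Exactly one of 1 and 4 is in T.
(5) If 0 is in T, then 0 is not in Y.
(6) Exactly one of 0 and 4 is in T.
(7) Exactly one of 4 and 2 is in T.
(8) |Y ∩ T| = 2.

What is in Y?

Y = {1, 2, 4}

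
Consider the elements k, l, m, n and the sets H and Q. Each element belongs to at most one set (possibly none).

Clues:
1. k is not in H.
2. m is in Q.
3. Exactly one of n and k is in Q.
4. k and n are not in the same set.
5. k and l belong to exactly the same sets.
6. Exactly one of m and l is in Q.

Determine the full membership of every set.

H = {}; Q = {m, n}

From (1): k ∉ H.
From (2): m ∈ Q.
(5): l matches k: l ∉ H.
(6) (exactly one): l ∉ Q.
(5): k matches l: k ∉ Q.
(3) (exactly one): n ∈ Q.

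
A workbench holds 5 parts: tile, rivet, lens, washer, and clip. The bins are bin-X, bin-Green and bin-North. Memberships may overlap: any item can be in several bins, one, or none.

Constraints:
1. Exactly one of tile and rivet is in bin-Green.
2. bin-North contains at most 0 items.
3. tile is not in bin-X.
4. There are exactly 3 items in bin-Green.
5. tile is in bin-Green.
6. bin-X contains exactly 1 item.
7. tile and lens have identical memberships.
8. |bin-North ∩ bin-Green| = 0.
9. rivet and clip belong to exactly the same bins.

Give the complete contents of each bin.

From (3): tile ∉ bin-X.
From (5): tile ∈ bin-Green.
(1) (exactly one): rivet ∉ bin-Green.
(2): bin-North already has 0, so the rest are out.
(7): lens matches tile: lens ∉ bin-X.
(7): lens matches tile: lens ∈ bin-Green.
(9): clip matches rivet: clip ∉ bin-Green.
(4): only 3 candidates remain for bin-Green, so all are in.
Suppose rivet ∈ bin-X: no assignment then satisfies all the clues, so rivet ∉ bin-X.

bin-X = {washer}; bin-Green = {lens, tile, washer}; bin-North = {}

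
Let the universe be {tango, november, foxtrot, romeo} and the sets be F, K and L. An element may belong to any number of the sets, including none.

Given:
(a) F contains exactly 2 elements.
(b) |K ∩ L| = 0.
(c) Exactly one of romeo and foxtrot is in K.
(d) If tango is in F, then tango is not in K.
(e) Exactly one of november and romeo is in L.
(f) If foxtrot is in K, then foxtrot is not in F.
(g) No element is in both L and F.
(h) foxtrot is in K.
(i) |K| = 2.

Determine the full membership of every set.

F = {november, tango}; K = {foxtrot, november}; L = {romeo}

From (h): foxtrot ∈ K.
(c) (exactly one): romeo ∉ K.
(f): foxtrot ∉ F.
Suppose tango ∉ F: no assignment then satisfies all the clues, so tango ∈ F.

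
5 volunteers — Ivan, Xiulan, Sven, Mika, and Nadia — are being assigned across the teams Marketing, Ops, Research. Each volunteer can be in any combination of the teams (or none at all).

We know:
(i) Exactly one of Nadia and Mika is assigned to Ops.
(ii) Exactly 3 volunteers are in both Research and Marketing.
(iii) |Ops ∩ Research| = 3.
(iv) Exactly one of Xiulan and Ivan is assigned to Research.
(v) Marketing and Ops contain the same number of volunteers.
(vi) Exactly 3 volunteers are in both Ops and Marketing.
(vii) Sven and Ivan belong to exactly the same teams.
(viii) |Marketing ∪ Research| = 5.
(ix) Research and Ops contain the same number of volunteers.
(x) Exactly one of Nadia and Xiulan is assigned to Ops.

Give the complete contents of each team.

Marketing = {Ivan, Nadia, Sven, Xiulan}; Ops = {Ivan, Mika, Sven, Xiulan}; Research = {Ivan, Mika, Nadia, Sven}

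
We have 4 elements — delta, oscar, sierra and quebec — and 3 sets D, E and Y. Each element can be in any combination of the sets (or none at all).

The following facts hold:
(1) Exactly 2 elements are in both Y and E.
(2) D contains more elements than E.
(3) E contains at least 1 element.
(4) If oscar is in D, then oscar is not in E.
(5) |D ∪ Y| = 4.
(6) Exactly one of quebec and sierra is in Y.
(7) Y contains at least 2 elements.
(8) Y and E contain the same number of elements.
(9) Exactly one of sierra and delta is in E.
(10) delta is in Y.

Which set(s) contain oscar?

oscar: D

From (10): delta ∈ Y.
Suppose oscar ∉ D: no assignment then satisfies all the clues, so oscar ∈ D.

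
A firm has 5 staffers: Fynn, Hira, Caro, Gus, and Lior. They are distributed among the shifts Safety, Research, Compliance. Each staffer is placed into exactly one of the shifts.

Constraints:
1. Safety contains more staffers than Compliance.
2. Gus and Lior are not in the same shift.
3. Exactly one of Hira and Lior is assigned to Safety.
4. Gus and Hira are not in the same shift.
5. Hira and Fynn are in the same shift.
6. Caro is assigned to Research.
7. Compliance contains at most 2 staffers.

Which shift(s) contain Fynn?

From (6): Caro ∈ Research.
Suppose Fynn ∉ Safety: no assignment then satisfies all the clues, so Fynn ∈ Safety.

Fynn: Safety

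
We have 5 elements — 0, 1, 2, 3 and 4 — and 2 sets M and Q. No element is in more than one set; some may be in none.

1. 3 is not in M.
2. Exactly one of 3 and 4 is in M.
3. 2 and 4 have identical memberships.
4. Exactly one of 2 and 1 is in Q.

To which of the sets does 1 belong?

1: Q

From (1): 3 ∉ M.
(2) (exactly one): 4 ∈ M.
(3): 2 matches 4: 2 ∈ M.
(4) (exactly one): 1 ∈ Q.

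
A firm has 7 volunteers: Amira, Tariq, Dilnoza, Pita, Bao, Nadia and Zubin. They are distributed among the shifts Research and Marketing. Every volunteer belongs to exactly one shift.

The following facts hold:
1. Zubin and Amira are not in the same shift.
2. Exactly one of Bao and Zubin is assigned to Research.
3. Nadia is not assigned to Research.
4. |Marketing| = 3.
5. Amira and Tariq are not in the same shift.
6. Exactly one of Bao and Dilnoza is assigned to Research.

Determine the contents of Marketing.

Marketing = {Amira, Bao, Nadia}

From (3): Nadia ∉ Research.
Only one shift left: Nadia ∈ Marketing.
Suppose Amira ∉ Marketing: no assignment then satisfies all the clues, so Amira ∈ Marketing.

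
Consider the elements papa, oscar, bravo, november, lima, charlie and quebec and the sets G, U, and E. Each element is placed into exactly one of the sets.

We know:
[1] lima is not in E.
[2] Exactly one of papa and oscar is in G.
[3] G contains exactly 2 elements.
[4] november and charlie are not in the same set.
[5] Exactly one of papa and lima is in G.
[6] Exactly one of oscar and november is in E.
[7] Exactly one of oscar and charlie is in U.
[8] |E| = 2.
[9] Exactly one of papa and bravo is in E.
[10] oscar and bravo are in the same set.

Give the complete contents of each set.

G = {november, papa}; U = {charlie, lima, quebec}; E = {bravo, oscar}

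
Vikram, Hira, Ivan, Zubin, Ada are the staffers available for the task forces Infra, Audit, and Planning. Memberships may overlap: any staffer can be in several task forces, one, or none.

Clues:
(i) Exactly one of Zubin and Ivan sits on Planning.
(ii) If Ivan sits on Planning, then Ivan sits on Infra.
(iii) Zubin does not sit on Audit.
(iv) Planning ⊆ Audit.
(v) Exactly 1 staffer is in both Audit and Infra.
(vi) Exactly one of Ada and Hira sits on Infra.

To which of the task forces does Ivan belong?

Ivan: Audit, Infra, Planning

From (iii): Zubin ∉ Audit.
(iv) contrapositive: Zubin ∉ Planning.
(i) (exactly one): Ivan ∈ Planning.
(ii): Ivan ∈ Infra.
(iv) with Ivan ∈ Planning: Ivan ∈ Audit.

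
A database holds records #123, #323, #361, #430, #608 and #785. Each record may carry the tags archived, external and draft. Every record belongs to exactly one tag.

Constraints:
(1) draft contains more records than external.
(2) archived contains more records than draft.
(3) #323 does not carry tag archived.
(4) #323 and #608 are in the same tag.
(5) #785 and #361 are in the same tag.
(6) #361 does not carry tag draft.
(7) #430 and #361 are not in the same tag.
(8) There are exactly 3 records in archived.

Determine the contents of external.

external = {#430}

From (3): #323 ∉ archived.
From (6): #361 ∉ draft.
(4): #608 matches #323: #608 ∉ archived.
(5): #785 matches #361: #785 ∉ draft.
Suppose #123 ∈ external: no assignment then satisfies all the clues, so #123 ∉ external.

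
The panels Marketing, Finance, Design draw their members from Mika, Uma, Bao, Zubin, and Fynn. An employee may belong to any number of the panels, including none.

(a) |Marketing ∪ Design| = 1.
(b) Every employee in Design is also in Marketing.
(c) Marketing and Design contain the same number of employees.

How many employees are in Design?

1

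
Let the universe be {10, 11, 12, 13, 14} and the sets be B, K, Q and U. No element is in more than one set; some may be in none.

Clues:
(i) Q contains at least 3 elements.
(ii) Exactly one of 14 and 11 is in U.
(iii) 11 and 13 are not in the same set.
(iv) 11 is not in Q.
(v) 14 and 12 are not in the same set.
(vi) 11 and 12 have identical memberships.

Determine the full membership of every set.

B = {}; K = {}; Q = {10, 13, 14}; U = {11, 12}

From (iv): 11 ∉ Q.
(vi): 12 matches 11: 12 ∉ Q.
(i): only 3 candidates remain for Q, so all are in.
(ii) (exactly one): 11 ∈ U.
(vi): 12 matches 11: 12 ∉ B.
(vi): 12 matches 11: 12 ∉ K.
(vi): 12 matches 11: 12 ∈ U.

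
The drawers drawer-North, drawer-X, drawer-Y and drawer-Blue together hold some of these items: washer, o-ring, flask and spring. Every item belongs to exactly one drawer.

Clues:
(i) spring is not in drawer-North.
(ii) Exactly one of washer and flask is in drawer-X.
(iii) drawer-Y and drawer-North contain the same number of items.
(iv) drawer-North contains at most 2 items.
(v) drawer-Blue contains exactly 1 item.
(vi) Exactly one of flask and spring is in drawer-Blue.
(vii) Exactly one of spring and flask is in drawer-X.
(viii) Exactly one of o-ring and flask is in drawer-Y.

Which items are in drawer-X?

From (i): spring ∉ drawer-North.
Suppose washer ∈ drawer-X: no assignment then satisfies all the clues, so washer ∉ drawer-X.

drawer-X = {flask}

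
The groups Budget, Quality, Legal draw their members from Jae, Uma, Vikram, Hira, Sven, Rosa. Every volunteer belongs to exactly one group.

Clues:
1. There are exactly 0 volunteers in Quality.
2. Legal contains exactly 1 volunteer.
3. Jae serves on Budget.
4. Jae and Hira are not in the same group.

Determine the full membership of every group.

From (3): Jae ∈ Budget.
(1): Quality already has 0, so the rest are out.
(4): Hira ∉ Budget.
Only one group left: Hira ∈ Legal.
(2): Legal already has 1, so the rest are out.
Only one group left: Uma ∈ Budget.
Only one group left: Vikram ∈ Budget.
Only one group left: Sven ∈ Budget.
Only one group left: Rosa ∈ Budget.

Budget = {Jae, Rosa, Sven, Uma, Vikram}; Quality = {}; Legal = {Hira}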